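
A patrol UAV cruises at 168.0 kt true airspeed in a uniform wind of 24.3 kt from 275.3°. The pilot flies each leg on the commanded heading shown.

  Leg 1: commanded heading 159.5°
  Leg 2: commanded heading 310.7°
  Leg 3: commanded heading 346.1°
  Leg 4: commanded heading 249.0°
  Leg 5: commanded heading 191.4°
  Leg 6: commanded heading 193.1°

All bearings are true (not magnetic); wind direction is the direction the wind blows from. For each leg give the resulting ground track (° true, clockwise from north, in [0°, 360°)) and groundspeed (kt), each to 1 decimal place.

Leg 1: heading 159.5°; drift -7.0° → track 152.5°, groundspeed 179.9 kt
Leg 2: heading 310.7°; drift +5.4° → track 316.1°, groundspeed 148.9 kt
Leg 3: heading 346.1°; drift +8.2° → track 354.3°, groundspeed 161.6 kt
Leg 4: heading 249.0°; drift -4.2° → track 244.8°, groundspeed 146.6 kt
Leg 5: heading 191.4°; drift -8.3° → track 183.1°, groundspeed 167.2 kt
Leg 6: heading 193.1°; drift -8.3° → track 184.8°, groundspeed 166.5 kt

Leg 1: track=152.5°, groundspeed=179.9 kt
Leg 2: track=316.1°, groundspeed=148.9 kt
Leg 3: track=354.3°, groundspeed=161.6 kt
Leg 4: track=244.8°, groundspeed=146.6 kt
Leg 5: track=183.1°, groundspeed=167.2 kt
Leg 6: track=184.8°, groundspeed=166.5 kt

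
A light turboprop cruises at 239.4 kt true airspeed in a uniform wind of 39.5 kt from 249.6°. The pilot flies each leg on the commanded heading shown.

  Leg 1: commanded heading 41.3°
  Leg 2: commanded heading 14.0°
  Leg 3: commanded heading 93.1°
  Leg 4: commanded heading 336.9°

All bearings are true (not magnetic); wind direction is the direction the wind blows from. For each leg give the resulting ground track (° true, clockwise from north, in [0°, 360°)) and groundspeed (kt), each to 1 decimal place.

Leg 1: track=45.2°, groundspeed=274.8 kt
Leg 2: track=21.1°, groundspeed=263.7 kt
Leg 3: track=89.8°, groundspeed=276.1 kt
Leg 4: track=346.3°, groundspeed=240.8 kt

Leg 1: heading 41.3°; drift +3.9° → track 45.2°, groundspeed 274.8 kt
Leg 2: heading 14.0°; drift +7.1° → track 21.1°, groundspeed 263.7 kt
Leg 3: heading 93.1°; drift -3.3° → track 89.8°, groundspeed 276.1 kt
Leg 4: heading 336.9°; drift +9.4° → track 346.3°, groundspeed 240.8 kt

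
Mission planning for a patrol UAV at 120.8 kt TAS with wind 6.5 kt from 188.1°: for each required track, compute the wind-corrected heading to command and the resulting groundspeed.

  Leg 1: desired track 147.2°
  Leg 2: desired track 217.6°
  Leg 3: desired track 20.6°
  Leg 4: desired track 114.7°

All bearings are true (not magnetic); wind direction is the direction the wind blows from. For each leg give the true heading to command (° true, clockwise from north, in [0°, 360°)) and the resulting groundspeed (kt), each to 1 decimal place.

Leg 1: desired track 147.2°; wind correction +2.0° → command heading 149.2°, groundspeed 115.8 kt
Leg 2: desired track 217.6°; wind correction -1.5° → command heading 216.1°, groundspeed 115.1 kt
Leg 3: desired track 20.6°; wind correction +0.7° → command heading 21.3°, groundspeed 127.1 kt
Leg 4: desired track 114.7°; wind correction +3.0° → command heading 117.7°, groundspeed 118.8 kt

Leg 1: heading=149.2°, groundspeed=115.8 kt
Leg 2: heading=216.1°, groundspeed=115.1 kt
Leg 3: heading=21.3°, groundspeed=127.1 kt
Leg 4: heading=117.7°, groundspeed=118.8 kt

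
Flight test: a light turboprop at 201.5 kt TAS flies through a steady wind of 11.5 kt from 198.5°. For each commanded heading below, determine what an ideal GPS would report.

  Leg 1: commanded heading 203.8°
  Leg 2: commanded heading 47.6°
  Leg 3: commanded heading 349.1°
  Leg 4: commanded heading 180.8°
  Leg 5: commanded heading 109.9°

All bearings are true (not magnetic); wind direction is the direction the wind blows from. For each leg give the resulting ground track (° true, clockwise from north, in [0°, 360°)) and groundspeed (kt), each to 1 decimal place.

Leg 1: track=204.1°, groundspeed=190.1 kt
Leg 2: track=46.1°, groundspeed=211.6 kt
Leg 3: track=350.6°, groundspeed=211.6 kt
Leg 4: track=179.7°, groundspeed=190.6 kt
Leg 5: track=106.6°, groundspeed=201.5 kt

Leg 1: heading 203.8°; drift +0.3° → track 204.1°, groundspeed 190.1 kt
Leg 2: heading 47.6°; drift -1.5° → track 46.1°, groundspeed 211.6 kt
Leg 3: heading 349.1°; drift +1.5° → track 350.6°, groundspeed 211.6 kt
Leg 4: heading 180.8°; drift -1.1° → track 179.7°, groundspeed 190.6 kt
Leg 5: heading 109.9°; drift -3.3° → track 106.6°, groundspeed 201.5 kt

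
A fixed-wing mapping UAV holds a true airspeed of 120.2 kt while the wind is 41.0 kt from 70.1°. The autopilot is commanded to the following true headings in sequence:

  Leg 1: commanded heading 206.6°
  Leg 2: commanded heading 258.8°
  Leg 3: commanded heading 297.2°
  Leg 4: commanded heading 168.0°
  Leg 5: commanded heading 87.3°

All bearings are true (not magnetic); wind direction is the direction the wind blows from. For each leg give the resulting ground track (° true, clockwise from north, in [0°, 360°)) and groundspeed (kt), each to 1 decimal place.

Leg 1: heading 206.6°; drift +10.7° → track 217.3°, groundspeed 152.6 kt
Leg 2: heading 258.8°; drift -2.2° → track 256.6°, groundspeed 160.8 kt
Leg 3: heading 297.2°; drift -11.5° → track 285.7°, groundspeed 151.1 kt
Leg 4: heading 168.0°; drift +17.9° → track 185.9°, groundspeed 132.2 kt
Leg 5: heading 87.3°; drift +8.5° → track 95.8°, groundspeed 81.9 kt

Leg 1: track=217.3°, groundspeed=152.6 kt
Leg 2: track=256.6°, groundspeed=160.8 kt
Leg 3: track=285.7°, groundspeed=151.1 kt
Leg 4: track=185.9°, groundspeed=132.2 kt
Leg 5: track=95.8°, groundspeed=81.9 kt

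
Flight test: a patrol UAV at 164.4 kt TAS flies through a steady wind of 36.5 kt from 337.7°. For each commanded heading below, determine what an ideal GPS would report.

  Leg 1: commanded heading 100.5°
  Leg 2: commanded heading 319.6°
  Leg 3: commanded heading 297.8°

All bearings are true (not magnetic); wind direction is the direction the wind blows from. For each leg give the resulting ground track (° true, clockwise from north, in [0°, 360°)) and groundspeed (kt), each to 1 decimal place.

Leg 1: track=110.0°, groundspeed=186.7 kt
Leg 2: track=314.6°, groundspeed=130.2 kt
Leg 3: track=288.1°, groundspeed=138.4 kt

Leg 1: heading 100.5°; drift +9.5° → track 110.0°, groundspeed 186.7 kt
Leg 2: heading 319.6°; drift -5.0° → track 314.6°, groundspeed 130.2 kt
Leg 3: heading 297.8°; drift -9.7° → track 288.1°, groundspeed 138.4 kt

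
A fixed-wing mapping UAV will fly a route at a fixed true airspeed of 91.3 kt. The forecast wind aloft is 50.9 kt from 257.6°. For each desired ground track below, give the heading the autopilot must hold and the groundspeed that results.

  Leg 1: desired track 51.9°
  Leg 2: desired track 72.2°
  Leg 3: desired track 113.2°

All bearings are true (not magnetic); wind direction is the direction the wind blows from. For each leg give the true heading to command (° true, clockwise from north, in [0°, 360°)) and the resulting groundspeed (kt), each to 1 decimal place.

Leg 1: heading=37.9°, groundspeed=134.5 kt
Leg 2: heading=69.2°, groundspeed=141.8 kt
Leg 3: heading=132.1°, groundspeed=127.7 kt

Leg 1: desired track 51.9°; wind correction -14.0° → command heading 37.9°, groundspeed 134.5 kt
Leg 2: desired track 72.2°; wind correction -3.0° → command heading 69.2°, groundspeed 141.8 kt
Leg 3: desired track 113.2°; wind correction +18.9° → command heading 132.1°, groundspeed 127.7 kt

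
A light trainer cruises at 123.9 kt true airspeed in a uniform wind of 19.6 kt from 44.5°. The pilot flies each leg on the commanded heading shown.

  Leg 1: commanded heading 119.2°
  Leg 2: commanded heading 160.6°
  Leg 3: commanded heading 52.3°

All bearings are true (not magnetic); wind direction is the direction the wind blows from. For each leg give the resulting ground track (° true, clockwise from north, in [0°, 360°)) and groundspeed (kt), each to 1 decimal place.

Leg 1: track=128.2°, groundspeed=120.2 kt
Leg 2: track=168.2°, groundspeed=133.7 kt
Leg 3: track=53.8°, groundspeed=104.5 kt

Leg 1: heading 119.2°; drift +9.0° → track 128.2°, groundspeed 120.2 kt
Leg 2: heading 160.6°; drift +7.6° → track 168.2°, groundspeed 133.7 kt
Leg 3: heading 52.3°; drift +1.5° → track 53.8°, groundspeed 104.5 kt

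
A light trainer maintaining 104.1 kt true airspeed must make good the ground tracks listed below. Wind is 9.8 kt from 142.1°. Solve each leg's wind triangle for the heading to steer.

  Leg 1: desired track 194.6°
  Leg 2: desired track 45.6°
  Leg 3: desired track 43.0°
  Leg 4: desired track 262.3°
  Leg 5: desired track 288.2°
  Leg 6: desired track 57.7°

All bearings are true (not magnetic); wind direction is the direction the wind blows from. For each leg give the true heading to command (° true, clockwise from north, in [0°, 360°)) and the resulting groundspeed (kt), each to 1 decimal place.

Leg 1: desired track 194.6°; wind correction -4.3° → command heading 190.3°, groundspeed 97.8 kt
Leg 2: desired track 45.6°; wind correction +5.4° → command heading 51.0°, groundspeed 104.8 kt
Leg 3: desired track 43.0°; wind correction +5.3° → command heading 48.3°, groundspeed 105.2 kt
Leg 4: desired track 262.3°; wind correction -4.7° → command heading 257.6°, groundspeed 108.7 kt
Leg 5: desired track 288.2°; wind correction -3.0° → command heading 285.2°, groundspeed 112.1 kt
Leg 6: desired track 57.7°; wind correction +5.4° → command heading 63.1°, groundspeed 102.7 kt

Leg 1: heading=190.3°, groundspeed=97.8 kt
Leg 2: heading=51.0°, groundspeed=104.8 kt
Leg 3: heading=48.3°, groundspeed=105.2 kt
Leg 4: heading=257.6°, groundspeed=108.7 kt
Leg 5: heading=285.2°, groundspeed=112.1 kt
Leg 6: heading=63.1°, groundspeed=102.7 kt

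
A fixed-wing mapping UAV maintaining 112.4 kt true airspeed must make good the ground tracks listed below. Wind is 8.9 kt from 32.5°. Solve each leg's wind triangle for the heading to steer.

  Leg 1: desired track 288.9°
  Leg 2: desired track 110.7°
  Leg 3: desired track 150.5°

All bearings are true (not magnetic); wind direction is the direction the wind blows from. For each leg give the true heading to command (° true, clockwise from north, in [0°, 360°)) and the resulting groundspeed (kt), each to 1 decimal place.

Leg 1: desired track 288.9°; wind correction +4.4° → command heading 293.3°, groundspeed 114.2 kt
Leg 2: desired track 110.7°; wind correction -4.4° → command heading 106.3°, groundspeed 110.2 kt
Leg 3: desired track 150.5°; wind correction -4.0° → command heading 146.5°, groundspeed 116.3 kt

Leg 1: heading=293.3°, groundspeed=114.2 kt
Leg 2: heading=106.3°, groundspeed=110.2 kt
Leg 3: heading=146.5°, groundspeed=116.3 kt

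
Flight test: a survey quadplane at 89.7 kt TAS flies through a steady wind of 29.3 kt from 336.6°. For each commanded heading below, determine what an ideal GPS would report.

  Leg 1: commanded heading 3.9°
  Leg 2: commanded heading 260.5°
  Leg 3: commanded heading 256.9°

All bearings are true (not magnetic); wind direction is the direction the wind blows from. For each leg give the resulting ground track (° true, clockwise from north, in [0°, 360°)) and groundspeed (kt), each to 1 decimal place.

Leg 1: heading 3.9°; drift +11.9° → track 15.8°, groundspeed 65.1 kt
Leg 2: heading 260.5°; drift -19.0° → track 241.5°, groundspeed 87.4 kt
Leg 3: heading 256.9°; drift -18.8° → track 238.1°, groundspeed 89.2 kt

Leg 1: track=15.8°, groundspeed=65.1 kt
Leg 2: track=241.5°, groundspeed=87.4 kt
Leg 3: track=238.1°, groundspeed=89.2 kt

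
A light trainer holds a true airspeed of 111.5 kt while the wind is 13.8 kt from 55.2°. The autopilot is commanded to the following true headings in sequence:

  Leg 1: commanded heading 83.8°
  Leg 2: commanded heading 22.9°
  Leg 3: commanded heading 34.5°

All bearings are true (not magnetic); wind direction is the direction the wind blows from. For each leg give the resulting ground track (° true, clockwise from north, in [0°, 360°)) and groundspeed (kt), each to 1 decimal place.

Leg 1: track=87.6°, groundspeed=99.6 kt
Leg 2: track=18.7°, groundspeed=100.1 kt
Leg 3: track=31.7°, groundspeed=98.7 kt

Leg 1: heading 83.8°; drift +3.8° → track 87.6°, groundspeed 99.6 kt
Leg 2: heading 22.9°; drift -4.2° → track 18.7°, groundspeed 100.1 kt
Leg 3: heading 34.5°; drift -2.8° → track 31.7°, groundspeed 98.7 kt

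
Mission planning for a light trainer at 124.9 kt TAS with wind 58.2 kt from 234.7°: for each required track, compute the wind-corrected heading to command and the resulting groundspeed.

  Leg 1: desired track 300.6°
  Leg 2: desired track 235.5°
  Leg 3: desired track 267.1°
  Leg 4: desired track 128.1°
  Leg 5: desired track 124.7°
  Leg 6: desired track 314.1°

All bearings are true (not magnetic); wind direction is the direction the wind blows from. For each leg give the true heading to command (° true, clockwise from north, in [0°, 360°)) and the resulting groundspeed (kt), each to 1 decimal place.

Leg 1: heading=275.4°, groundspeed=89.3 kt
Leg 2: heading=235.1°, groundspeed=66.7 kt
Leg 3: heading=252.6°, groundspeed=71.8 kt
Leg 4: heading=154.6°, groundspeed=128.4 kt
Leg 5: heading=150.7°, groundspeed=132.2 kt
Leg 6: heading=286.8°, groundspeed=100.3 kt

Leg 1: desired track 300.6°; wind correction -25.2° → command heading 275.4°, groundspeed 89.3 kt
Leg 2: desired track 235.5°; wind correction -0.4° → command heading 235.1°, groundspeed 66.7 kt
Leg 3: desired track 267.1°; wind correction -14.5° → command heading 252.6°, groundspeed 71.8 kt
Leg 4: desired track 128.1°; wind correction +26.5° → command heading 154.6°, groundspeed 128.4 kt
Leg 5: desired track 124.7°; wind correction +26.0° → command heading 150.7°, groundspeed 132.2 kt
Leg 6: desired track 314.1°; wind correction -27.3° → command heading 286.8°, groundspeed 100.3 kt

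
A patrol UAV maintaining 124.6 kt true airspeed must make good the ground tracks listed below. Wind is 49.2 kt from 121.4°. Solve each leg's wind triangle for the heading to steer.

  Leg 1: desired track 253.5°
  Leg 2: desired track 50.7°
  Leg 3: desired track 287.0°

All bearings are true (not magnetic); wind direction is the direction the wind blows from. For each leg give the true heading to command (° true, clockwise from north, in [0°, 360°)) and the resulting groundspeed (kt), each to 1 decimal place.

Leg 1: desired track 253.5°; wind correction -17.0° → command heading 236.5°, groundspeed 152.1 kt
Leg 2: desired track 50.7°; wind correction +21.9° → command heading 72.6°, groundspeed 99.4 kt
Leg 3: desired track 287.0°; wind correction -5.6° → command heading 281.4°, groundspeed 171.7 kt

Leg 1: heading=236.5°, groundspeed=152.1 kt
Leg 2: heading=72.6°, groundspeed=99.4 kt
Leg 3: heading=281.4°, groundspeed=171.7 kt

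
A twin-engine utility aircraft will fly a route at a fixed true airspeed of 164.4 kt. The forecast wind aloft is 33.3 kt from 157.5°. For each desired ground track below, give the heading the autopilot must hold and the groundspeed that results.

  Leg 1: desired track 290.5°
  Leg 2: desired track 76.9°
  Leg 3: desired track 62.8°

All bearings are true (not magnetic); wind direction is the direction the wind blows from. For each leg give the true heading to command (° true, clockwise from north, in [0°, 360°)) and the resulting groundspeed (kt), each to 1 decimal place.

Leg 1: heading=282.0°, groundspeed=185.3 kt
Leg 2: heading=88.4°, groundspeed=155.6 kt
Leg 3: heading=74.4°, groundspeed=163.7 kt

Leg 1: desired track 290.5°; wind correction -8.5° → command heading 282.0°, groundspeed 185.3 kt
Leg 2: desired track 76.9°; wind correction +11.5° → command heading 88.4°, groundspeed 155.6 kt
Leg 3: desired track 62.8°; wind correction +11.6° → command heading 74.4°, groundspeed 163.7 kt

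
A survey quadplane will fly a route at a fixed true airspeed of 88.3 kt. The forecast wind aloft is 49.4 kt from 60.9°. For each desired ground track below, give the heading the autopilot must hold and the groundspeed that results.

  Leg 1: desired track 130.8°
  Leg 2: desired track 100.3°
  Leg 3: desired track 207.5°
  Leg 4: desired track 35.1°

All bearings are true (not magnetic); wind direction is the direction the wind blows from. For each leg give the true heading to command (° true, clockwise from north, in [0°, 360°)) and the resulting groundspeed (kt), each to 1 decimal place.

Leg 1: desired track 130.8°; wind correction -31.7° → command heading 99.1°, groundspeed 58.2 kt
Leg 2: desired track 100.3°; wind correction -20.8° → command heading 79.5°, groundspeed 44.4 kt
Leg 3: desired track 207.5°; wind correction -17.9° → command heading 189.6°, groundspeed 125.2 kt
Leg 4: desired track 35.1°; wind correction +14.1° → command heading 49.2°, groundspeed 41.2 kt

Leg 1: heading=99.1°, groundspeed=58.2 kt
Leg 2: heading=79.5°, groundspeed=44.4 kt
Leg 3: heading=189.6°, groundspeed=125.2 kt
Leg 4: heading=49.2°, groundspeed=41.2 kt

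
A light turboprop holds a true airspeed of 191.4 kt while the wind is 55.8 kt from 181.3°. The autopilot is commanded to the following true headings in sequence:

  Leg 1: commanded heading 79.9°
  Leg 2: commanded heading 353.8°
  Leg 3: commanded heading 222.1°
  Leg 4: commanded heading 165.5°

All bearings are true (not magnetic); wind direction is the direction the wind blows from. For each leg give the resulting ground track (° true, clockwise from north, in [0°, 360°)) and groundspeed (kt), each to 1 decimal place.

Leg 1: track=64.8°, groundspeed=209.7 kt
Leg 2: track=355.5°, groundspeed=246.8 kt
Leg 3: track=235.8°, groundspeed=153.6 kt
Leg 4: track=159.2°, groundspeed=138.5 kt

Leg 1: heading 79.9°; drift -15.1° → track 64.8°, groundspeed 209.7 kt
Leg 2: heading 353.8°; drift +1.7° → track 355.5°, groundspeed 246.8 kt
Leg 3: heading 222.1°; drift +13.7° → track 235.8°, groundspeed 153.6 kt
Leg 4: heading 165.5°; drift -6.3° → track 159.2°, groundspeed 138.5 kt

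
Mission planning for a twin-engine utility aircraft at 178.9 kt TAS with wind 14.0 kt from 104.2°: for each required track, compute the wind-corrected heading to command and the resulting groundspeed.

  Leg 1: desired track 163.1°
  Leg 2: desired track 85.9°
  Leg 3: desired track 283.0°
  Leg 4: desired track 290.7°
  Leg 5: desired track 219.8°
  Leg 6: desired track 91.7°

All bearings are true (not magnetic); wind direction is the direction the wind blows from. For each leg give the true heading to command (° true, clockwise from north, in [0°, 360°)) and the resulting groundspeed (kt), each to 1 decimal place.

Leg 1: heading=159.3°, groundspeed=171.3 kt
Leg 2: heading=87.3°, groundspeed=165.6 kt
Leg 3: heading=282.9°, groundspeed=192.9 kt
Leg 4: heading=291.2°, groundspeed=192.8 kt
Leg 5: heading=215.8°, groundspeed=184.5 kt
Leg 6: heading=92.7°, groundspeed=165.2 kt

Leg 1: desired track 163.1°; wind correction -3.8° → command heading 159.3°, groundspeed 171.3 kt
Leg 2: desired track 85.9°; wind correction +1.4° → command heading 87.3°, groundspeed 165.6 kt
Leg 3: desired track 283.0°; wind correction -0.1° → command heading 282.9°, groundspeed 192.9 kt
Leg 4: desired track 290.7°; wind correction +0.5° → command heading 291.2°, groundspeed 192.8 kt
Leg 5: desired track 219.8°; wind correction -4.0° → command heading 215.8°, groundspeed 184.5 kt
Leg 6: desired track 91.7°; wind correction +1.0° → command heading 92.7°, groundspeed 165.2 kt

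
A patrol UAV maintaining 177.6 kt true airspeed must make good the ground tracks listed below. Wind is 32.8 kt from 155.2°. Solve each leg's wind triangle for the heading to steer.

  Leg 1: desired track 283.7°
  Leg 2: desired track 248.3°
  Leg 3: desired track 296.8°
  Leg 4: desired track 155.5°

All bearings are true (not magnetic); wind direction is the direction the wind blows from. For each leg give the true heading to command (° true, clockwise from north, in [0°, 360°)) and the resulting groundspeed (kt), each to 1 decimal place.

Leg 1: heading=275.4°, groundspeed=196.2 kt
Leg 2: heading=237.7°, groundspeed=176.3 kt
Leg 3: heading=290.2°, groundspeed=202.1 kt
Leg 4: heading=155.4°, groundspeed=144.8 kt

Leg 1: desired track 283.7°; wind correction -8.3° → command heading 275.4°, groundspeed 196.2 kt
Leg 2: desired track 248.3°; wind correction -10.6° → command heading 237.7°, groundspeed 176.3 kt
Leg 3: desired track 296.8°; wind correction -6.6° → command heading 290.2°, groundspeed 202.1 kt
Leg 4: desired track 155.5°; wind correction -0.1° → command heading 155.4°, groundspeed 144.8 kt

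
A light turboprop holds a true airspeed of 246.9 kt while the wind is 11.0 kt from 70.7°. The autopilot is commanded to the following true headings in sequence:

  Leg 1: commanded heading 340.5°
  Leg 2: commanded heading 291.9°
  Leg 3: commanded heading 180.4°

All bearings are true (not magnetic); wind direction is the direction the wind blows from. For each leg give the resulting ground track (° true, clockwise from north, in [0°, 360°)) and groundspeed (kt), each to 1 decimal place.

Leg 1: heading 340.5°; drift -2.6° → track 337.9°, groundspeed 247.2 kt
Leg 2: heading 291.9°; drift -1.6° → track 290.3°, groundspeed 255.3 kt
Leg 3: heading 180.4°; drift +2.4° → track 182.8°, groundspeed 250.8 kt

Leg 1: track=337.9°, groundspeed=247.2 kt
Leg 2: track=290.3°, groundspeed=255.3 kt
Leg 3: track=182.8°, groundspeed=250.8 kt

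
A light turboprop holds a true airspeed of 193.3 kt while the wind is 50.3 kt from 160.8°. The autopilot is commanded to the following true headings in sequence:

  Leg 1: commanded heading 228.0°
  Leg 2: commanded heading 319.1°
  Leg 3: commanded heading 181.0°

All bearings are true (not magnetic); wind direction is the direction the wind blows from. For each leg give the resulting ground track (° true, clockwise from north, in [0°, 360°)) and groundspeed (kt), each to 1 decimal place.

Leg 1: heading 228.0°; drift +14.9° → track 242.9°, groundspeed 179.9 kt
Leg 2: heading 319.1°; drift +4.4° → track 323.5°, groundspeed 240.8 kt
Leg 3: heading 181.0°; drift +6.8° → track 187.8°, groundspeed 147.1 kt

Leg 1: track=242.9°, groundspeed=179.9 kt
Leg 2: track=323.5°, groundspeed=240.8 kt
Leg 3: track=187.8°, groundspeed=147.1 kt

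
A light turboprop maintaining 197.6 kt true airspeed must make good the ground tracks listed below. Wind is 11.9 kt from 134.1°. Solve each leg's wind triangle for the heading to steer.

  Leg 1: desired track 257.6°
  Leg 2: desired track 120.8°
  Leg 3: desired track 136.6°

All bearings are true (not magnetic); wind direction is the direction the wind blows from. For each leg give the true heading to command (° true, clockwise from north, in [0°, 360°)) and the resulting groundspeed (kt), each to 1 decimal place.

Leg 1: desired track 257.6°; wind correction -2.9° → command heading 254.7°, groundspeed 203.9 kt
Leg 2: desired track 120.8°; wind correction +0.8° → command heading 121.6°, groundspeed 186.0 kt
Leg 3: desired track 136.6°; wind correction -0.2° → command heading 136.4°, groundspeed 185.7 kt

Leg 1: heading=254.7°, groundspeed=203.9 kt
Leg 2: heading=121.6°, groundspeed=186.0 kt
Leg 3: heading=136.4°, groundspeed=185.7 kt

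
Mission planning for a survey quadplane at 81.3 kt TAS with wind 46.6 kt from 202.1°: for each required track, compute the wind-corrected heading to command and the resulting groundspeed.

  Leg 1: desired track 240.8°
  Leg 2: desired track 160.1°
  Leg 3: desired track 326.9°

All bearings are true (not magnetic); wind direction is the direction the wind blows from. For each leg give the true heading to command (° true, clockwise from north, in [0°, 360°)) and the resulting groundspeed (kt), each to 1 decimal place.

Leg 1: heading=219.8°, groundspeed=39.5 kt
Leg 2: heading=182.7°, groundspeed=40.5 kt
Leg 3: heading=298.8°, groundspeed=98.3 kt

Leg 1: desired track 240.8°; wind correction -21.0° → command heading 219.8°, groundspeed 39.5 kt
Leg 2: desired track 160.1°; wind correction +22.6° → command heading 182.7°, groundspeed 40.5 kt
Leg 3: desired track 326.9°; wind correction -28.1° → command heading 298.8°, groundspeed 98.3 kt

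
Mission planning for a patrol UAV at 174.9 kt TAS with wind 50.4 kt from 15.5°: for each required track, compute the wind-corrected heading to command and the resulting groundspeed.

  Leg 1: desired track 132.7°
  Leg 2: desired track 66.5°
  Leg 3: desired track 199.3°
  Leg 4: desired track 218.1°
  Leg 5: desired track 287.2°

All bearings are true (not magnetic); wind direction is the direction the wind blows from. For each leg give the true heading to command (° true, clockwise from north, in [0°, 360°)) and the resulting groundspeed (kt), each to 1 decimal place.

Leg 1: heading=117.8°, groundspeed=192.1 kt
Leg 2: heading=53.6°, groundspeed=138.7 kt
Leg 3: heading=200.4°, groundspeed=225.2 kt
Leg 4: heading=224.5°, groundspeed=220.4 kt
Leg 5: heading=303.9°, groundspeed=166.0 kt

Leg 1: desired track 132.7°; wind correction -14.9° → command heading 117.8°, groundspeed 192.1 kt
Leg 2: desired track 66.5°; wind correction -12.9° → command heading 53.6°, groundspeed 138.7 kt
Leg 3: desired track 199.3°; wind correction +1.1° → command heading 200.4°, groundspeed 225.2 kt
Leg 4: desired track 218.1°; wind correction +6.4° → command heading 224.5°, groundspeed 220.4 kt
Leg 5: desired track 287.2°; wind correction +16.7° → command heading 303.9°, groundspeed 166.0 kt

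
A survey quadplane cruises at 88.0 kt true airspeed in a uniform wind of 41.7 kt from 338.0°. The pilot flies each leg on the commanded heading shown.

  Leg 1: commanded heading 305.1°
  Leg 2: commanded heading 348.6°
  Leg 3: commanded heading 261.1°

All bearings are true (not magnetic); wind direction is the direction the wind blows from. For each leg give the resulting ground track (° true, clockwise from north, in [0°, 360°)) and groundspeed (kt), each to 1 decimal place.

Leg 1: heading 305.1°; drift -23.1° → track 282.0°, groundspeed 57.6 kt
Leg 2: heading 348.6°; drift +9.3° → track 357.9°, groundspeed 47.6 kt
Leg 3: heading 261.1°; drift -27.3° → track 233.8°, groundspeed 88.4 kt

Leg 1: track=282.0°, groundspeed=57.6 kt
Leg 2: track=357.9°, groundspeed=47.6 kt
Leg 3: track=233.8°, groundspeed=88.4 kt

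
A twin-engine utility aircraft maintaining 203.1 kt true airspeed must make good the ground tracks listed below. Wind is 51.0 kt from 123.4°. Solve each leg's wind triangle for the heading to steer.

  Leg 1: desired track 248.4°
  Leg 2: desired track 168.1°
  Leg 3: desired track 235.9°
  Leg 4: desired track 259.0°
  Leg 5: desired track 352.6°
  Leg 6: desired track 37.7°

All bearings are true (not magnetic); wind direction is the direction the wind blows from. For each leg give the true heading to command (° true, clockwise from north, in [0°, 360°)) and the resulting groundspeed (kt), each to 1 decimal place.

Leg 1: desired track 248.4°; wind correction -11.9° → command heading 236.5°, groundspeed 228.0 kt
Leg 2: desired track 168.1°; wind correction -10.2° → command heading 157.9°, groundspeed 163.7 kt
Leg 3: desired track 235.9°; wind correction -13.4° → command heading 222.5°, groundspeed 217.1 kt
Leg 4: desired track 259.0°; wind correction -10.1° → command heading 248.9°, groundspeed 236.4 kt
Leg 5: desired track 352.6°; wind correction +11.0° → command heading 3.6°, groundspeed 232.7 kt
Leg 6: desired track 37.7°; wind correction +14.5° → command heading 52.2°, groundspeed 192.8 kt

Leg 1: heading=236.5°, groundspeed=228.0 kt
Leg 2: heading=157.9°, groundspeed=163.7 kt
Leg 3: heading=222.5°, groundspeed=217.1 kt
Leg 4: heading=248.9°, groundspeed=236.4 kt
Leg 5: heading=3.6°, groundspeed=232.7 kt
Leg 6: heading=52.2°, groundspeed=192.8 kt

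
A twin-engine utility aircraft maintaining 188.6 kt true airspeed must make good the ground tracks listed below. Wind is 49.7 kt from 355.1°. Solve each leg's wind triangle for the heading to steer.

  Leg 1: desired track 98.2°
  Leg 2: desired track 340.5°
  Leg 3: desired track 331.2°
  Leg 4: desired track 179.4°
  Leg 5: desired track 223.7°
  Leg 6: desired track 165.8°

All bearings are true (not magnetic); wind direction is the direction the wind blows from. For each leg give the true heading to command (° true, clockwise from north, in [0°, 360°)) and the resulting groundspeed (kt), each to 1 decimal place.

Leg 1: desired track 98.2°; wind correction -14.9° → command heading 83.3°, groundspeed 193.5 kt
Leg 2: desired track 340.5°; wind correction +3.8° → command heading 344.3°, groundspeed 140.1 kt
Leg 3: desired track 331.2°; wind correction +6.1° → command heading 337.3°, groundspeed 142.1 kt
Leg 4: desired track 179.4°; wind correction +1.1° → command heading 180.5°, groundspeed 238.1 kt
Leg 5: desired track 223.7°; wind correction +11.4° → command heading 235.1°, groundspeed 217.7 kt
Leg 6: desired track 165.8°; wind correction -2.4° → command heading 163.4°, groundspeed 237.5 kt

Leg 1: heading=83.3°, groundspeed=193.5 kt
Leg 2: heading=344.3°, groundspeed=140.1 kt
Leg 3: heading=337.3°, groundspeed=142.1 kt
Leg 4: heading=180.5°, groundspeed=238.1 kt
Leg 5: heading=235.1°, groundspeed=217.7 kt
Leg 6: heading=163.4°, groundspeed=237.5 kt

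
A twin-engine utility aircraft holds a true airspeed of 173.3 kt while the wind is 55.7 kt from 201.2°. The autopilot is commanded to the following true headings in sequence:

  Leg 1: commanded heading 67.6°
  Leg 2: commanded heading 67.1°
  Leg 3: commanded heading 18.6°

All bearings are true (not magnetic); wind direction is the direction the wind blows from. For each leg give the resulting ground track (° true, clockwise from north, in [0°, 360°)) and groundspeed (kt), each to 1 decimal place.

Leg 1: heading 67.6°; drift -10.8° → track 56.8°, groundspeed 215.5 kt
Leg 2: heading 67.1°; drift -10.7° → track 56.4°, groundspeed 215.8 kt
Leg 3: heading 18.6°; drift +0.6° → track 19.2°, groundspeed 229.0 kt

Leg 1: track=56.8°, groundspeed=215.5 kt
Leg 2: track=56.4°, groundspeed=215.8 kt
Leg 3: track=19.2°, groundspeed=229.0 kt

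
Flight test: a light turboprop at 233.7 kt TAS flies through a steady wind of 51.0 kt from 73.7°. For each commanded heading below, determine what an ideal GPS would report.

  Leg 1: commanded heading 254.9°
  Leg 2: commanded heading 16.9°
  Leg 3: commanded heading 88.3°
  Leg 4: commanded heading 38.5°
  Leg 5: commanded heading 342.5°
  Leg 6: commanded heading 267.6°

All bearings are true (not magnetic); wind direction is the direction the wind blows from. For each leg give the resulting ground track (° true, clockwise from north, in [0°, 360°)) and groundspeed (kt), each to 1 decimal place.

Leg 1: track=254.7°, groundspeed=284.7 kt
Leg 2: track=5.2°, groundspeed=210.2 kt
Leg 3: track=92.3°, groundspeed=184.8 kt
Leg 4: track=29.8°, groundspeed=194.3 kt
Leg 5: track=330.2°, groundspeed=240.2 kt
Leg 6: track=265.1°, groundspeed=283.5 kt

Leg 1: heading 254.9°; drift -0.2° → track 254.7°, groundspeed 284.7 kt
Leg 2: heading 16.9°; drift -11.7° → track 5.2°, groundspeed 210.2 kt
Leg 3: heading 88.3°; drift +4.0° → track 92.3°, groundspeed 184.8 kt
Leg 4: heading 38.5°; drift -8.7° → track 29.8°, groundspeed 194.3 kt
Leg 5: heading 342.5°; drift -12.3° → track 330.2°, groundspeed 240.2 kt
Leg 6: heading 267.6°; drift -2.5° → track 265.1°, groundspeed 283.5 kt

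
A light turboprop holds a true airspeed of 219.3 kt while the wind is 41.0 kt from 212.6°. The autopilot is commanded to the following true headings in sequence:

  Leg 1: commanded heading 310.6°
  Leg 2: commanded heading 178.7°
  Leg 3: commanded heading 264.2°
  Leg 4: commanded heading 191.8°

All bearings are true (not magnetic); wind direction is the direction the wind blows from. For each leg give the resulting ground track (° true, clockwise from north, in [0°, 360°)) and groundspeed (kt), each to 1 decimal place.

Leg 1: track=320.8°, groundspeed=228.6 kt
Leg 2: track=171.7°, groundspeed=186.7 kt
Leg 3: track=273.6°, groundspeed=196.5 kt
Leg 4: track=187.2°, groundspeed=181.6 kt

Leg 1: heading 310.6°; drift +10.2° → track 320.8°, groundspeed 228.6 kt
Leg 2: heading 178.7°; drift -7.0° → track 171.7°, groundspeed 186.7 kt
Leg 3: heading 264.2°; drift +9.4° → track 273.6°, groundspeed 196.5 kt
Leg 4: heading 191.8°; drift -4.6° → track 187.2°, groundspeed 181.6 kt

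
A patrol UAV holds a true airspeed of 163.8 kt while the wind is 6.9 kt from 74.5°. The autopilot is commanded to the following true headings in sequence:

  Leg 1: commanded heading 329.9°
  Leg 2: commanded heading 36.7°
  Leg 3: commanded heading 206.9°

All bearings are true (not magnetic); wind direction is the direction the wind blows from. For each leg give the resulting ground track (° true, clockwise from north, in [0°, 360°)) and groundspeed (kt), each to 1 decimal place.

Leg 1: heading 329.9°; drift -2.3° → track 327.6°, groundspeed 165.7 kt
Leg 2: heading 36.7°; drift -1.5° → track 35.2°, groundspeed 158.4 kt
Leg 3: heading 206.9°; drift +1.7° → track 208.6°, groundspeed 168.5 kt

Leg 1: track=327.6°, groundspeed=165.7 kt
Leg 2: track=35.2°, groundspeed=158.4 kt
Leg 3: track=208.6°, groundspeed=168.5 kt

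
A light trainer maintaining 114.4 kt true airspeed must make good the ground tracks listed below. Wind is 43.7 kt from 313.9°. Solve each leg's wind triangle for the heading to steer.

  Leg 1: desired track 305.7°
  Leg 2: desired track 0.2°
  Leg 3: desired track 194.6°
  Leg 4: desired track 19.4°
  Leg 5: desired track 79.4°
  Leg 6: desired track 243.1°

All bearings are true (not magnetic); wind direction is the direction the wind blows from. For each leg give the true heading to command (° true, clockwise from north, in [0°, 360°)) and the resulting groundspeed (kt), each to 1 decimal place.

Leg 1: heading=308.8°, groundspeed=71.0 kt
Leg 2: heading=344.2°, groundspeed=79.8 kt
Leg 3: heading=214.1°, groundspeed=129.3 kt
Leg 4: heading=359.1°, groundspeed=89.1 kt
Leg 5: heading=61.3°, groundspeed=134.1 kt
Leg 6: heading=264.2°, groundspeed=92.3 kt

Leg 1: desired track 305.7°; wind correction +3.1° → command heading 308.8°, groundspeed 71.0 kt
Leg 2: desired track 0.2°; wind correction -16.0° → command heading 344.2°, groundspeed 79.8 kt
Leg 3: desired track 194.6°; wind correction +19.5° → command heading 214.1°, groundspeed 129.3 kt
Leg 4: desired track 19.4°; wind correction -20.3° → command heading 359.1°, groundspeed 89.1 kt
Leg 5: desired track 79.4°; wind correction -18.1° → command heading 61.3°, groundspeed 134.1 kt
Leg 6: desired track 243.1°; wind correction +21.1° → command heading 264.2°, groundspeed 92.3 kt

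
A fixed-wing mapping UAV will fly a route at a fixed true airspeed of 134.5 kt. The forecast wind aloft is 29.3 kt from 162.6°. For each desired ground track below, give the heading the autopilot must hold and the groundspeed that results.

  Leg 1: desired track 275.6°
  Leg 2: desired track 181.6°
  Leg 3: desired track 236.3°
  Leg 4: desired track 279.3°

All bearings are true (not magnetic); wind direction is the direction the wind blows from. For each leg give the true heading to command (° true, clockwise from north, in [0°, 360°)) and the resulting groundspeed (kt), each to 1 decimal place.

Leg 1: heading=264.0°, groundspeed=143.2 kt
Leg 2: heading=177.5°, groundspeed=106.5 kt
Leg 3: heading=224.2°, groundspeed=123.3 kt
Leg 4: heading=268.1°, groundspeed=145.1 kt

Leg 1: desired track 275.6°; wind correction -11.6° → command heading 264.0°, groundspeed 143.2 kt
Leg 2: desired track 181.6°; wind correction -4.1° → command heading 177.5°, groundspeed 106.5 kt
Leg 3: desired track 236.3°; wind correction -12.1° → command heading 224.2°, groundspeed 123.3 kt
Leg 4: desired track 279.3°; wind correction -11.2° → command heading 268.1°, groundspeed 145.1 kt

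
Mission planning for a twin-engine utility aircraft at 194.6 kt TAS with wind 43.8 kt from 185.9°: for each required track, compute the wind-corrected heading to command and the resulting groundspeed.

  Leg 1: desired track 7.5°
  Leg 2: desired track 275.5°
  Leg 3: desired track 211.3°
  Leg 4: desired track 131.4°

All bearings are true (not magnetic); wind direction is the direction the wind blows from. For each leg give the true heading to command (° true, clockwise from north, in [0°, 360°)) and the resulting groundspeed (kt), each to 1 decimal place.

Leg 1: heading=7.9°, groundspeed=238.4 kt
Leg 2: heading=262.5°, groundspeed=189.3 kt
Leg 3: heading=205.8°, groundspeed=154.1 kt
Leg 4: heading=142.0°, groundspeed=165.9 kt

Leg 1: desired track 7.5°; wind correction +0.4° → command heading 7.9°, groundspeed 238.4 kt
Leg 2: desired track 275.5°; wind correction -13.0° → command heading 262.5°, groundspeed 189.3 kt
Leg 3: desired track 211.3°; wind correction -5.5° → command heading 205.8°, groundspeed 154.1 kt
Leg 4: desired track 131.4°; wind correction +10.6° → command heading 142.0°, groundspeed 165.9 kt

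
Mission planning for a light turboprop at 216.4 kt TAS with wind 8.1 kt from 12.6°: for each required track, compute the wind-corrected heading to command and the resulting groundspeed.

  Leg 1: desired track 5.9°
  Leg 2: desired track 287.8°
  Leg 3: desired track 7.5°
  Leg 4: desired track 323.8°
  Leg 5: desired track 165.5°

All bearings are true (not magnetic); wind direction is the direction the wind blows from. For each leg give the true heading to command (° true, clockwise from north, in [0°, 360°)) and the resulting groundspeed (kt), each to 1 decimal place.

Leg 1: desired track 5.9°; wind correction +0.3° → command heading 6.2°, groundspeed 208.4 kt
Leg 2: desired track 287.8°; wind correction +2.1° → command heading 289.9°, groundspeed 215.5 kt
Leg 3: desired track 7.5°; wind correction +0.2° → command heading 7.7°, groundspeed 208.3 kt
Leg 4: desired track 323.8°; wind correction +1.6° → command heading 325.4°, groundspeed 211.0 kt
Leg 5: desired track 165.5°; wind correction -1.0° → command heading 164.5°, groundspeed 223.6 kt

Leg 1: heading=6.2°, groundspeed=208.4 kt
Leg 2: heading=289.9°, groundspeed=215.5 kt
Leg 3: heading=7.7°, groundspeed=208.3 kt
Leg 4: heading=325.4°, groundspeed=211.0 kt
Leg 5: heading=164.5°, groundspeed=223.6 kt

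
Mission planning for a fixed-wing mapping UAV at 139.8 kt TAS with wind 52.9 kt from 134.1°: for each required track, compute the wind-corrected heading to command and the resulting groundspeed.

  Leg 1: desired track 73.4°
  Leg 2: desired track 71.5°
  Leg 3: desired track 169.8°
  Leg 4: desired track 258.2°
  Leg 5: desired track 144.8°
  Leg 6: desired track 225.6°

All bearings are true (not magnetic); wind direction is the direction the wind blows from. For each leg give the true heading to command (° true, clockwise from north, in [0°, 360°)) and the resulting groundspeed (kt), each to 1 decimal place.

Leg 1: heading=92.7°, groundspeed=106.1 kt
Leg 2: heading=91.1°, groundspeed=107.3 kt
Leg 3: heading=157.0°, groundspeed=93.4 kt
Leg 4: heading=239.9°, groundspeed=162.4 kt
Leg 5: heading=140.8°, groundspeed=87.5 kt
Leg 6: heading=203.4°, groundspeed=130.8 kt

Leg 1: desired track 73.4°; wind correction +19.3° → command heading 92.7°, groundspeed 106.1 kt
Leg 2: desired track 71.5°; wind correction +19.6° → command heading 91.1°, groundspeed 107.3 kt
Leg 3: desired track 169.8°; wind correction -12.8° → command heading 157.0°, groundspeed 93.4 kt
Leg 4: desired track 258.2°; wind correction -18.3° → command heading 239.9°, groundspeed 162.4 kt
Leg 5: desired track 144.8°; wind correction -4.0° → command heading 140.8°, groundspeed 87.5 kt
Leg 6: desired track 225.6°; wind correction -22.2° → command heading 203.4°, groundspeed 130.8 kt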